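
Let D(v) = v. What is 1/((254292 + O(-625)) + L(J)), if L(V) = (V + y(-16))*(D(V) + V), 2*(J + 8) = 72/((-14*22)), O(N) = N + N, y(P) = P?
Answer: 5929/1502607268 ≈ 3.9458e-6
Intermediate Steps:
O(N) = 2*N
J = -625/77 (J = -8 + (72/((-14*22)))/2 = -8 + (72/(-308))/2 = -8 + (72*(-1/308))/2 = -8 + (½)*(-18/77) = -8 - 9/77 = -625/77 ≈ -8.1169)
L(V) = 2*V*(-16 + V) (L(V) = (V - 16)*(V + V) = (-16 + V)*(2*V) = 2*V*(-16 + V))
1/((254292 + O(-625)) + L(J)) = 1/((254292 + 2*(-625)) + 2*(-625/77)*(-16 - 625/77)) = 1/((254292 - 1250) + 2*(-625/77)*(-1857/77)) = 1/(253042 + 2321250/5929) = 1/(1502607268/5929) = 5929/1502607268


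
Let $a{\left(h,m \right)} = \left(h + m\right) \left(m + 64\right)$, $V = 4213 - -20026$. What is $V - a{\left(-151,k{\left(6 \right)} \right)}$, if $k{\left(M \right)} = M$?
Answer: $34389$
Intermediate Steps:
$V = 24239$ ($V = 4213 + 20026 = 24239$)
$a{\left(h,m \right)} = \left(64 + m\right) \left(h + m\right)$ ($a{\left(h,m \right)} = \left(h + m\right) \left(64 + m\right) = \left(64 + m\right) \left(h + m\right)$)
$V - a{\left(-151,k{\left(6 \right)} \right)} = 24239 - \left(6^{2} + 64 \left(-151\right) + 64 \cdot 6 - 906\right) = 24239 - \left(36 - 9664 + 384 - 906\right) = 24239 - -10150 = 24239 + 10150 = 34389$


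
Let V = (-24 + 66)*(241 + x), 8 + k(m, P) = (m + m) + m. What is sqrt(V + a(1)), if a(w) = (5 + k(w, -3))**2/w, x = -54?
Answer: sqrt(7854) ≈ 88.623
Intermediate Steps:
k(m, P) = -8 + 3*m (k(m, P) = -8 + ((m + m) + m) = -8 + (2*m + m) = -8 + 3*m)
V = 7854 (V = (-24 + 66)*(241 - 54) = 42*187 = 7854)
a(w) = (-3 + 3*w)**2/w (a(w) = (5 + (-8 + 3*w))**2/w = (-3 + 3*w)**2/w)
sqrt(V + a(1)) = sqrt(7854 + 9*(-1 + 1)**2/1) = sqrt(7854 + 9*1*0**2) = sqrt(7854 + 9*1*0) = sqrt(7854 + 0) = sqrt(7854)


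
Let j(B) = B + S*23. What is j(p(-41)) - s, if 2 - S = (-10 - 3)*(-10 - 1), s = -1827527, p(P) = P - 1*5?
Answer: 1824238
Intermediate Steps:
p(P) = -5 + P (p(P) = P - 5 = -5 + P)
S = -141 (S = 2 - (-10 - 3)*(-10 - 1) = 2 - (-13)*(-11) = 2 - 1*143 = 2 - 143 = -141)
j(B) = -3243 + B (j(B) = B - 141*23 = B - 3243 = -3243 + B)
j(p(-41)) - s = (-3243 + (-5 - 41)) - 1*(-1827527) = (-3243 - 46) + 1827527 = -3289 + 1827527 = 1824238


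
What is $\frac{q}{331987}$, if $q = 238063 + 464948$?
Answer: $\frac{703011}{331987} \approx 2.1176$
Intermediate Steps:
$q = 703011$
$\frac{q}{331987} = \frac{703011}{331987}$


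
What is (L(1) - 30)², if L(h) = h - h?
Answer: 900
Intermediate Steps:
L(h) = 0
(L(1) - 30)² = (0 - 30)² = (-30)² = 900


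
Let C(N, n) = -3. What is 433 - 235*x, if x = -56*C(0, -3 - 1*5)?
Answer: -39047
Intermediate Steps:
x = 168 (x = -56*(-3) = 168)
433 - 235*x = 433 - 235*168 = 433 - 39480 = -39047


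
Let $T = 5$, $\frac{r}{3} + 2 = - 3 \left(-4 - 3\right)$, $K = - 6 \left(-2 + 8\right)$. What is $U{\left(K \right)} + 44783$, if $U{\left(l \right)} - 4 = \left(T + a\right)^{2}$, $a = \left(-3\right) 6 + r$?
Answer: $46723$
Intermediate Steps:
$K = -36$ ($K = \left(-6\right) 6 = -36$)
$r = 57$ ($r = -6 + 3 \left(- 3 \left(-4 - 3\right)\right) = -6 + 3 \left(\left(-3\right) \left(-7\right)\right) = -6 + 3 \cdot 21 = -6 + 63 = 57$)
$a = 39$ ($a = \left(-3\right) 6 + 57 = -18 + 57 = 39$)
$U{\left(l \right)} = 1940$ ($U{\left(l \right)} = 4 + \left(5 + 39\right)^{2} = 4 + 44^{2} = 4 + 1936 = 1940$)
$U{\left(K \right)} + 44783 = 1940 + 44783 = 46723$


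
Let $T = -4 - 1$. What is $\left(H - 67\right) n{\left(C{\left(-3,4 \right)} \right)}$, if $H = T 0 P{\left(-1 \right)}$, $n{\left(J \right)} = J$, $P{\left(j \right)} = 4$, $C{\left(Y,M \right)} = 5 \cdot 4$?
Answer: $-1340$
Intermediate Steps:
$C{\left(Y,M \right)} = 20$
$T = -5$ ($T = -4 - 1 = -5$)
$H = 0$ ($H = \left(-5\right) 0 \cdot 4 = 0 \cdot 4 = 0$)
$\left(H - 67\right) n{\left(C{\left(-3,4 \right)} \right)} = \left(0 - 67\right) 20 = \left(-67\right) 20 = -1340$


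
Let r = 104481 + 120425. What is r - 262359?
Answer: -37453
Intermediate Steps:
r = 224906
r - 262359 = 224906 - 262359 = -37453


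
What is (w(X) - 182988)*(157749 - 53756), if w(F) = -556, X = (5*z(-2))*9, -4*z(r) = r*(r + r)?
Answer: -19087291192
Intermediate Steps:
z(r) = -r**2/2 (z(r) = -r*(r + r)/4 = -r*2*r/4 = -r**2/2)
X = -90 (X = (5*(-1/2*(-2)**2))*9 = (5*(-1/2*4))*9 = (5*(-2))*9 = -10*9 = -90)
(w(X) - 182988)*(157749 - 53756) = (-556 - 182988)*(157749 - 53756) = -183544*103993 = -19087291192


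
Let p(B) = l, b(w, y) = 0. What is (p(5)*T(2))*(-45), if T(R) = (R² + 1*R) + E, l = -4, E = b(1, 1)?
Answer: 1080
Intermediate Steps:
E = 0
p(B) = -4
T(R) = R + R² (T(R) = (R² + 1*R) + 0 = (R² + R) + 0 = (R + R²) + 0 = R + R²)
(p(5)*T(2))*(-45) = -8*(1 + 2)*(-45) = -8*3*(-45) = -4*6*(-45) = -24*(-45) = 1080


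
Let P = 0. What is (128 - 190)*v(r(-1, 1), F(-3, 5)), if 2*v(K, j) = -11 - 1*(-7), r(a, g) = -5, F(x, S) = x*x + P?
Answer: 124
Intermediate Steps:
F(x, S) = x² (F(x, S) = x*x + 0 = x² + 0 = x²)
v(K, j) = -2 (v(K, j) = (-11 - 1*(-7))/2 = (-11 + 7)/2 = (½)*(-4) = -2)
(128 - 190)*v(r(-1, 1), F(-3, 5)) = (128 - 190)*(-2) = -62*(-2) = 124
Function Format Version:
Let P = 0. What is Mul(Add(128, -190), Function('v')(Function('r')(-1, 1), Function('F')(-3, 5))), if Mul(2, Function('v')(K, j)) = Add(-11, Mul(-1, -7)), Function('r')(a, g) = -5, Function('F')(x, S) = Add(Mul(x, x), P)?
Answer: 124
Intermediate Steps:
Function('F')(x, S) = Pow(x, 2) (Function('F')(x, S) = Add(Mul(x, x), 0) = Add(Pow(x, 2), 0) = Pow(x, 2))
Function('v')(K, j) = -2 (Function('v')(K, j) = Mul(Rational(1, 2), Add(-11, Mul(-1, -7))) = Mul(Rational(1, 2), Add(-11, 7)) = Mul(Rational(1, 2), -4) = -2)
Mul(Add(128, -190), Function('v')(Function('r')(-1, 1), Function('F')(-3, 5))) = Mul(Add(128, -190), -2) = Mul(-62, -2) = 124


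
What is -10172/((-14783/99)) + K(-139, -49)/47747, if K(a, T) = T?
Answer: 6868834507/100834843 ≈ 68.120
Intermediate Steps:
-10172/((-14783/99)) + K(-139, -49)/47747 = -10172/((-14783/99)) - 49/47747 = -10172/((-14783*1/99)) - 49*1/47747 = -10172/(-14783/99) - 7/6821 = -10172*(-99/14783) - 7/6821 = 1007028/14783 - 7/6821 = 6868834507/100834843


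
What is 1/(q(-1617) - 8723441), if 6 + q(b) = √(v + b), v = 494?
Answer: -8723447/76098527562932 - I*√1123/76098527562932 ≈ -1.1463e-7 - 4.4037e-13*I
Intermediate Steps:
q(b) = -6 + √(494 + b)
1/(q(-1617) - 8723441) = 1/((-6 + √(494 - 1617)) - 8723441) = 1/((-6 + √(-1123)) - 8723441) = 1/((-6 + I*√1123) - 8723441) = 1/(-8723447 + I*√1123)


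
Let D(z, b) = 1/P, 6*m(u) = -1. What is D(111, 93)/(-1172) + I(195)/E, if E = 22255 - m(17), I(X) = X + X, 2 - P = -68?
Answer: 191840069/10954883240 ≈ 0.017512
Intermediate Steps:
P = 70 (P = 2 - 1*(-68) = 2 + 68 = 70)
m(u) = -1/6 (m(u) = (1/6)*(-1) = -1/6)
I(X) = 2*X
D(z, b) = 1/70
E = 133531/6 (E = 22255 - 1*(-1/6) = 22255 + 1/6 = 133531/6 ≈ 22255.)
D(111, 93)/(-1172) + I(195)/E = (1/70)/(-1172) + (2*195)/(133531/6) = (1/70)*(-1/1172) + 390*(6/133531) = -1/82040 + 2340/133531 = 191840069/10954883240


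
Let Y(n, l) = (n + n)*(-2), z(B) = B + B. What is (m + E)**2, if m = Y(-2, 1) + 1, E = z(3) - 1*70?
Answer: 3025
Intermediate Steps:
z(B) = 2*B
Y(n, l) = -4*n (Y(n, l) = (2*n)*(-2) = -4*n)
E = -64 (E = 2*3 - 1*70 = 6 - 70 = -64)
m = 9 (m = -4*(-2) + 1 = 8 + 1 = 9)
(m + E)**2 = (9 - 64)**2 = (-55)**2 = 3025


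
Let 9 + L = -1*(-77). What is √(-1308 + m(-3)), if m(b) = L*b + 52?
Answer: 2*I*√365 ≈ 38.21*I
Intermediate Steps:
L = 68 (L = -9 - 1*(-77) = -9 + 77 = 68)
m(b) = 52 + 68*b (m(b) = 68*b + 52 = 52 + 68*b)
√(-1308 + m(-3)) = √(-1308 + (52 + 68*(-3))) = √(-1308 + (52 - 204)) = √(-1308 - 152) = √(-1460) = 2*I*√365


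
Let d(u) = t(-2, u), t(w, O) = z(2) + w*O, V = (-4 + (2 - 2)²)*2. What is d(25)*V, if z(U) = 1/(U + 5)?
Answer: 2792/7 ≈ 398.86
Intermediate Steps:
z(U) = 1/(5 + U)
V = -8 (V = (-4 + 0²)*2 = (-4 + 0)*2 = -4*2 = -8)
t(w, O) = ⅐ + O*w (t(w, O) = 1/(5 + 2) + w*O = 1/7 + O*w = ⅐ + O*w)
d(u) = ⅐ - 2*u (d(u) = ⅐ + u*(-2) = ⅐ - 2*u)
d(25)*V = (⅐ - 2*25)*(-8) = (⅐ - 50)*(-8) = -349/7*(-8) = 2792/7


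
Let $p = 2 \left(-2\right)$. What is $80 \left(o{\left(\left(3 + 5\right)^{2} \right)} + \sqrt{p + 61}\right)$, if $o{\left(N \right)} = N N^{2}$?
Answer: $20971520 + 80 \sqrt{57} \approx 2.0972 \cdot 10^{7}$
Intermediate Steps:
$p = -4$
$o{\left(N \right)} = N^{3}$
$80 \left(o{\left(\left(3 + 5\right)^{2} \right)} + \sqrt{p + 61}\right) = 80 \left(\left(\left(3 + 5\right)^{2}\right)^{3} + \sqrt{-4 + 61}\right) = 80 \left(\left(8^{2}\right)^{3} + \sqrt{57}\right) = 80 \left(64^{3} + \sqrt{57}\right) = 80 \left(262144 + \sqrt{57}\right) = 20971520 + 80 \sqrt{57}$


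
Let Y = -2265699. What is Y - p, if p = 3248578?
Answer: -5514277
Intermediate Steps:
Y - p = -2265699 - 1*3248578 = -2265699 - 3248578 = -5514277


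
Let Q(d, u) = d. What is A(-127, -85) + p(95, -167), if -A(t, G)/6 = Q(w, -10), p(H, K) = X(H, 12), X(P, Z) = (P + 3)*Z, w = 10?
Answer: 1116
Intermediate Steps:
X(P, Z) = Z*(3 + P) (X(P, Z) = (3 + P)*Z = Z*(3 + P))
p(H, K) = 36 + 12*H (p(H, K) = 12*(3 + H) = 36 + 12*H)
A(t, G) = -60 (A(t, G) = -6*10 = -60)
A(-127, -85) + p(95, -167) = -60 + (36 + 12*95) = -60 + (36 + 1140) = -60 + 1176 = 1116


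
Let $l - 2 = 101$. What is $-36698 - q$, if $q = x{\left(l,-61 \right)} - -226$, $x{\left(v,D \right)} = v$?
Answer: $-37027$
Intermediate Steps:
$l = 103$ ($l = 2 + 101 = 103$)
$q = 329$ ($q = 103 - -226 = 103 + 226 = 329$)
$-36698 - q = -36698 - 329 = -37027$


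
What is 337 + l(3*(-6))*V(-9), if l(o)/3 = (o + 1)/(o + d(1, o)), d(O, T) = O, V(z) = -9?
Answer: 310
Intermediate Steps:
l(o) = 3 (l(o) = 3*((o + 1)/(o + 1)) = 3*((1 + o)/(1 + o)) = 3*1 = 3)
337 + l(3*(-6))*V(-9) = 337 + 3*(-9) = 337 - 27 = 310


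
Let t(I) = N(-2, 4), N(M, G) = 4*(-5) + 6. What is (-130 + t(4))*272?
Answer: -39168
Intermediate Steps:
N(M, G) = -14 (N(M, G) = -20 + 6 = -14)
t(I) = -14
(-130 + t(4))*272 = (-130 - 14)*272 = -144*272 = -39168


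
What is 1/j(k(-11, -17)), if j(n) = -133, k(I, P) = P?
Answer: -1/133 ≈ -0.0075188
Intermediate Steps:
1/j(k(-11, -17)) = 1/(-133) = -1/133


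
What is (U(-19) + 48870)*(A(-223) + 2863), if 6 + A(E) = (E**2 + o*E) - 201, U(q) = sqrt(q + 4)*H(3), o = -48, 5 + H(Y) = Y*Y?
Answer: 3083159430 + 252356*I*sqrt(15) ≈ 3.0832e+9 + 9.7737e+5*I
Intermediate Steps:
H(Y) = -5 + Y**2 (H(Y) = -5 + Y*Y = -5 + Y**2)
U(q) = 4*sqrt(4 + q) (U(q) = sqrt(q + 4)*(-5 + 3**2) = sqrt(4 + q)*(-5 + 9) = sqrt(4 + q)*4 = 4*sqrt(4 + q))
A(E) = -207 + E**2 - 48*E (A(E) = -6 + ((E**2 - 48*E) - 201) = -6 + (-201 + E**2 - 48*E) = -207 + E**2 - 48*E)
(U(-19) + 48870)*(A(-223) + 2863) = (4*sqrt(4 - 19) + 48870)*((-207 + (-223)**2 - 48*(-223)) + 2863) = (4*sqrt(-15) + 48870)*((-207 + 49729 + 10704) + 2863) = (4*(I*sqrt(15)) + 48870)*(60226 + 2863) = (4*I*sqrt(15) + 48870)*63089 = (48870 + 4*I*sqrt(15))*63089 = 3083159430 + 252356*I*sqrt(15)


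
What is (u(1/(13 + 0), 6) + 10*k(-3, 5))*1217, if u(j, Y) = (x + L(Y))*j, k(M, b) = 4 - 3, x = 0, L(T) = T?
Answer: 165512/13 ≈ 12732.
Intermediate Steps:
k(M, b) = 1
u(j, Y) = Y*j (u(j, Y) = (0 + Y)*j = Y*j)
(u(1/(13 + 0), 6) + 10*k(-3, 5))*1217 = (6/(13 + 0) + 10*1)*1217 = (6/13 + 10)*1217 = (136/13)*1217 = 165512/13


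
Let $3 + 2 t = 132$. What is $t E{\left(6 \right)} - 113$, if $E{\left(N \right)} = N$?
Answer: $274$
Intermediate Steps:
$t = \frac{129}{2}$ ($t = - \frac{3}{2} + \frac{1}{2} \cdot 132 = - \frac{3}{2} + 66 = \frac{129}{2} \approx 64.5$)
$t E{\left(6 \right)} - 113 = \frac{129}{2} \cdot 6 - 113 = 387 - 113 = 274$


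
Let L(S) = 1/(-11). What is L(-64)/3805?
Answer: -1/41855 ≈ -2.3892e-5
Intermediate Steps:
L(S) = -1/11
L(-64)/3805 = -1/11/3805 = -1/11*1/3805 = -1/41855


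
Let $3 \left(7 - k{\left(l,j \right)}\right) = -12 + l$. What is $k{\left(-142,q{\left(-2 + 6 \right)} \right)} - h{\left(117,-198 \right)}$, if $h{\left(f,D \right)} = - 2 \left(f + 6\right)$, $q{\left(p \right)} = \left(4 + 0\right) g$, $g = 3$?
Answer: $\frac{913}{3} \approx 304.33$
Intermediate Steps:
$q{\left(p \right)} = 12$ ($q{\left(p \right)} = \left(4 + 0\right) 3 = 4 \cdot 3 = 12$)
$k{\left(l,j \right)} = 11 - \frac{l}{3}$ ($k{\left(l,j \right)} = 7 - \frac{-12 + l}{3} = 7 - \left(-4 + \frac{l}{3}\right) = 11 - \frac{l}{3}$)
$h{\left(f,D \right)} = -12 - 2 f$ ($h{\left(f,D \right)} = - 2 \left(6 + f\right) = -12 - 2 f$)
$k{\left(-142,q{\left(-2 + 6 \right)} \right)} - h{\left(117,-198 \right)} = \left(11 - - \frac{142}{3}\right) - \left(-12 - 234\right) = \left(11 + \frac{142}{3}\right) - \left(-12 - 234\right) = \frac{175}{3} - -246 = \frac{175}{3} + 246 = \frac{913}{3}$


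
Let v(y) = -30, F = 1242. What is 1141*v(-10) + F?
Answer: -32988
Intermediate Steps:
1141*v(-10) + F = 1141*(-30) + 1242 = -34230 + 1242 = -32988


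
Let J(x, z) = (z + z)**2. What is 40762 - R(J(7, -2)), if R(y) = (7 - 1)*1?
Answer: 40756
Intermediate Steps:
J(x, z) = 4*z**2 (J(x, z) = (2*z)**2 = 4*z**2)
R(y) = 6 (R(y) = 6*1 = 6)
40762 - R(J(7, -2)) = 40762 - 1*6 = 40762 - 6 = 40756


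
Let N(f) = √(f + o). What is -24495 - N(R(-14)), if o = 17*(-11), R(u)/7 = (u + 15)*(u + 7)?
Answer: -24495 - 2*I*√59 ≈ -24495.0 - 15.362*I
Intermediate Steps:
R(u) = 7*(7 + u)*(15 + u) (R(u) = 7*((u + 15)*(u + 7)) = 7*((15 + u)*(7 + u)) = 7*((7 + u)*(15 + u)) = 7*(7 + u)*(15 + u))
o = -187
N(f) = √(-187 + f) (N(f) = √(f - 187) = √(-187 + f))
-24495 - N(R(-14)) = -24495 - √(-187 + (735 + 7*(-14)² + 154*(-14))) = -24495 - √(-187 + (735 + 7*196 - 2156)) = -24495 - √(-187 + (735 + 1372 - 2156)) = -24495 - √(-187 - 49) = -24495 - √(-236) = -24495 - 2*I*√59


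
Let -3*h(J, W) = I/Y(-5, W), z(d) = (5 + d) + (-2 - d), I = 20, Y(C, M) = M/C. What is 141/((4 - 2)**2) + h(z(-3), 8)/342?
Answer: 36179/1026 ≈ 35.262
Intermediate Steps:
z(d) = 3
h(J, W) = 100/(3*W) (h(J, W) = -20/(3*(W/(-5))) = -20/(3*(W*(-1/5))) = -20/(3*((-W/5))) = -20*(-5/W)/3 = -(-100)/(3*W) = 100/(3*W))
141/((4 - 2)**2) + h(z(-3), 8)/342 = 141/((4 - 2)**2) + ((100/3)/8)/342 = 141/(2**2) + ((100/3)*(1/8))*(1/342) = 141/4 + (25/6)*(1/342) = 141*(1/4) + 25/2052 = 141/4 + 25/2052 = 36179/1026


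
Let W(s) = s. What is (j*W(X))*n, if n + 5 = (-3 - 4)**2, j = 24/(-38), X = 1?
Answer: -528/19 ≈ -27.789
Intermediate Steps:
j = -12/19 (j = 24*(-1/38) = -12/19 ≈ -0.63158)
n = 44 (n = -5 + (-3 - 4)**2 = -5 + (-7)**2 = -5 + 49 = 44)
(j*W(X))*n = -12/19*1*44 = -12/19*44 = -528/19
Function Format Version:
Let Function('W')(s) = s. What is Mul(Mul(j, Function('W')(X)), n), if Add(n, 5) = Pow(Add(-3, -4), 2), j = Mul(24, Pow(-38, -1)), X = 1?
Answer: Rational(-528, 19) ≈ -27.789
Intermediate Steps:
j = Rational(-12, 19) (j = Mul(24, Rational(-1, 38)) = Rational(-12, 19) ≈ -0.63158)
n = 44 (n = Add(-5, Pow(Add(-3, -4), 2)) = Add(-5, Pow(-7, 2)) = Add(-5, 49) = 44)
Mul(Mul(j, Function('W')(X)), n) = Mul(Mul(Rational(-12, 19), 1), 44) = Mul(Rational(-12, 19), 44) = Rational(-528, 19)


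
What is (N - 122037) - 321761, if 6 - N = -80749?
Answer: -363043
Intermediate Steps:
N = 80755 (N = 6 - 1*(-80749) = 6 + 80749 = 80755)
(N - 122037) - 321761 = (80755 - 122037) - 321761 = -41282 - 321761 = -363043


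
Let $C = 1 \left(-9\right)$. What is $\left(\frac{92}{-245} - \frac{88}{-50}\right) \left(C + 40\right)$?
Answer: $\frac{52576}{1225} \approx 42.919$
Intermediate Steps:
$C = -9$
$\left(\frac{92}{-245} - \frac{88}{-50}\right) \left(C + 40\right) = \left(\frac{92}{-245} - \frac{88}{-50}\right) \left(-9 + 40\right) = \left(92 \left(- \frac{1}{245}\right) - - \frac{44}{25}\right) 31 = \left(- \frac{92}{245} + \frac{44}{25}\right) 31 = \frac{1696}{1225} \cdot 31 = \frac{52576}{1225}$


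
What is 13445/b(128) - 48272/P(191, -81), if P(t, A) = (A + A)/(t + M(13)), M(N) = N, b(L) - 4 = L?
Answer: 72335917/1188 ≈ 60889.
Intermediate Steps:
b(L) = 4 + L
P(t, A) = 2*A/(13 + t) (P(t, A) = (A + A)/(t + 13) = (2*A)/(13 + t) = 2*A/(13 + t))
13445/b(128) - 48272/P(191, -81) = 13445/(4 + 128) - 48272/(2*(-81)/(13 + 191)) = 13445/132 - 48272/(2*(-81)/204) = 13445*(1/132) - 48272/(2*(-81)*(1/204)) = 13445/132 - 48272/(-27/34) = 13445/132 - 48272*(-34/27) = 13445/132 + 1641248/27 = 72335917/1188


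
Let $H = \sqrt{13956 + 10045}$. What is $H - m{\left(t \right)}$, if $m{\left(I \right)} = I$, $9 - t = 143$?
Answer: $134 + \sqrt{24001} \approx 288.92$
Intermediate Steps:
$t = -134$ ($t = 9 - 143 = -134$)
$H = \sqrt{24001} \approx 154.92$
$H - m{\left(t \right)} = \sqrt{24001} - -134 = \sqrt{24001} + 134 = 134 + \sqrt{24001}$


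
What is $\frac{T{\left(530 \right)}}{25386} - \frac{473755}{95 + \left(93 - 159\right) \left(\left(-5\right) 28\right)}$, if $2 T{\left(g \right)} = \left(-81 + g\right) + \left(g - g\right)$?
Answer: $- \frac{4809859489}{94791324} \approx -50.742$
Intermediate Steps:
$T{\left(g \right)} = - \frac{81}{2} + \frac{g}{2}$ ($T{\left(g \right)} = \frac{\left(-81 + g\right) + \left(g - g\right)}{2} = \frac{\left(-81 + g\right) + 0}{2} = \frac{-81 + g}{2} = - \frac{81}{2} + \frac{g}{2}$)
$\frac{T{\left(530 \right)}}{25386} - \frac{473755}{95 + \left(93 - 159\right) \left(\left(-5\right) 28\right)} = \frac{- \frac{81}{2} + \frac{1}{2} \cdot 530}{25386} - \frac{473755}{95 + \left(93 - 159\right) \left(\left(-5\right) 28\right)} = \left(- \frac{81}{2} + 265\right) \frac{1}{25386} - \frac{473755}{95 - -9240} = \frac{449}{2} \cdot \frac{1}{25386} - \frac{473755}{95 + 9240} = \frac{449}{50772} - \frac{473755}{9335} = \frac{449}{50772} - \frac{94751}{1867} = - \frac{4809859489}{94791324}$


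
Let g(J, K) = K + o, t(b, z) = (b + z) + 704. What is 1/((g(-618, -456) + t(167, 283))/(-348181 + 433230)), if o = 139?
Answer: 85049/837 ≈ 101.61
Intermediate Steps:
t(b, z) = 704 + b + z
g(J, K) = 139 + K (g(J, K) = K + 139 = 139 + K)
1/((g(-618, -456) + t(167, 283))/(-348181 + 433230)) = 1/(((139 - 456) + (704 + 167 + 283))/(-348181 + 433230)) = 1/((-317 + 1154)/85049) = 1/(837*(1/85049)) = 1/(837/85049) = 85049/837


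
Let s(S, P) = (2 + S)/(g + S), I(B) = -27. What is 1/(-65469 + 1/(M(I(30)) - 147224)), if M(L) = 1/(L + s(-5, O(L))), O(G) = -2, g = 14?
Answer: -12072371/790366057081 ≈ -1.5274e-5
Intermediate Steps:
s(S, P) = (2 + S)/(14 + S)
M(L) = 1/(-1/3 + L) (M(L) = 1/(L + (2 - 5)/(14 - 5)) = 1/(L - 3/9) = 1/(L + (1/9)*(-3)) = 1/(L - 1/3) = 1/(-1/3 + L))
1/(-65469 + 1/(M(I(30)) - 147224)) = 1/(-65469 + 1/(3/(-1 + 3*(-27)) - 147224)) = 1/(-65469 + 1/(3/(-1 - 81) - 147224)) = 1/(-65469 + 1/(3/(-82) - 147224)) = 1/(-65469 + 1/(3*(-1/82) - 147224)) = 1/(-65469 + 1/(-3/82 - 147224)) = 1/(-65469 + 1/(-12072371/82)) = 1/(-65469 - 82/12072371) = 1/(-790366057081/12072371) = -12072371/790366057081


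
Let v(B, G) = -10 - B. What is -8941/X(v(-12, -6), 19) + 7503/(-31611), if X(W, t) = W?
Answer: -2297959/514 ≈ -4470.7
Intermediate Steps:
-8941/X(v(-12, -6), 19) + 7503/(-31611) = -8941/(-10 - 1*(-12)) + 7503/(-31611) = -8941/(-10 + 12) + 7503*(-1/31611) = -8941/2 - 61/257 = -2297959/514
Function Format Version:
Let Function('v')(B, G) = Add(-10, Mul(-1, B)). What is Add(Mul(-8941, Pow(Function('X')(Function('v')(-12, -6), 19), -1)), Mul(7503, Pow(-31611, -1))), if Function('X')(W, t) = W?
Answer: Rational(-2297959, 514) ≈ -4470.7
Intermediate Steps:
Add(Mul(-8941, Pow(Function('X')(Function('v')(-12, -6), 19), -1)), Mul(7503, Pow(-31611, -1))) = Add(Mul(-8941, Pow(Add(-10, Mul(-1, -12)), -1)), Mul(7503, Pow(-31611, -1))) = Add(Mul(-8941, Pow(Add(-10, 12), -1)), Mul(7503, Rational(-1, 31611))) = Add(Mul(-8941, Pow(2, -1)), Rational(-61, 257)) = Add(Mul(-8941, Rational(1, 2)), Rational(-61, 257)) = Add(Rational(-8941, 2), Rational(-61, 257)) = Rational(-2297959, 514)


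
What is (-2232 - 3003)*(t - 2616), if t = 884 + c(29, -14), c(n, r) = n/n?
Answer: 9061785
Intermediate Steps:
c(n, r) = 1
t = 885 (t = 884 + 1 = 885)
(-2232 - 3003)*(t - 2616) = (-2232 - 3003)*(885 - 2616) = -5235*(-1731) = 9061785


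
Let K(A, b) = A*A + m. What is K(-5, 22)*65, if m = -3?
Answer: 1430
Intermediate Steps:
K(A, b) = -3 + A**2 (K(A, b) = A*A - 3 = A**2 - 3 = -3 + A**2)
K(-5, 22)*65 = (-3 + (-5)**2)*65 = (-3 + 25)*65 = 22*65 = 1430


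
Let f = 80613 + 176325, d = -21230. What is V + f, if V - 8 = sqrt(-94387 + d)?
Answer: 256946 + I*sqrt(115617) ≈ 2.5695e+5 + 340.02*I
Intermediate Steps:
f = 256938
V = 8 + I*sqrt(115617) (V = 8 + sqrt(-94387 - 21230) = 8 + sqrt(-115617) = 8 + I*sqrt(115617) ≈ 8.0 + 340.02*I)
V + f = (8 + I*sqrt(115617)) + 256938 = 256946 + I*sqrt(115617)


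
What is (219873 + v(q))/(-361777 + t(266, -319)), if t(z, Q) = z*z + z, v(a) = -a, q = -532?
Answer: -44081/58151 ≈ -0.75804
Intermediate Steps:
t(z, Q) = z + z**2 (t(z, Q) = z**2 + z = z + z**2)
(219873 + v(q))/(-361777 + t(266, -319)) = (219873 - 1*(-532))/(-361777 + 266*(1 + 266)) = (219873 + 532)/(-361777 + 266*267) = 220405/(-361777 + 71022) = 220405/(-290755) = 220405*(-1/290755) = -44081/58151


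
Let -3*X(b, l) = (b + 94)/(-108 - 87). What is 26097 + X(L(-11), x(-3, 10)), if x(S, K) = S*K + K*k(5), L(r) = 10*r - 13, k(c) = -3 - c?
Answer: 15266716/585 ≈ 26097.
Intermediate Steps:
L(r) = -13 + 10*r
x(S, K) = -8*K + K*S (x(S, K) = S*K + K*(-3 - 1*5) = K*S + K*(-3 - 5) = K*S + K*(-8) = K*S - 8*K = -8*K + K*S)
X(b, l) = 94/585 + b/585 (X(b, l) = -(b + 94)/(3*(-108 - 87)) = -(94 + b)/(3*(-195)) = -(94 + b)*(-1)/(3*195) = -(-94/195 - b/195)/3 = 94/585 + b/585)
26097 + X(L(-11), x(-3, 10)) = 26097 + (94/585 + (-13 + 10*(-11))/585) = 26097 + (94/585 + (-13 - 110)/585) = 26097 + (94/585 + (1/585)*(-123)) = 26097 + (94/585 - 41/195) = 26097 - 29/585 = 15266716/585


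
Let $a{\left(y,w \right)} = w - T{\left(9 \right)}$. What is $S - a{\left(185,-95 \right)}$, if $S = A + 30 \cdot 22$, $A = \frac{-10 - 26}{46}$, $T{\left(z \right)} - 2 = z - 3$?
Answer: $\frac{17531}{23} \approx 762.22$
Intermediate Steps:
$T{\left(z \right)} = -1 + z$ ($T{\left(z \right)} = 2 + \left(z - 3\right) = 2 + \left(-3 + z\right) = -1 + z$)
$a{\left(y,w \right)} = -8 + w$ ($a{\left(y,w \right)} = w - \left(-1 + 9\right) = w - 8 = -8 + w$)
$A = - \frac{18}{23}$ ($A = \left(-10 - 26\right) \frac{1}{46} = \left(-36\right) \frac{1}{46} = - \frac{18}{23} \approx -0.78261$)
$S = \frac{15162}{23}$ ($S = - \frac{18}{23} + 30 \cdot 22 = - \frac{18}{23} + 660 = \frac{15162}{23} \approx 659.22$)
$S - a{\left(185,-95 \right)} = \frac{15162}{23} - \left(-8 - 95\right) = \frac{15162}{23} - -103 = \frac{15162}{23} + 103 = \frac{17531}{23}$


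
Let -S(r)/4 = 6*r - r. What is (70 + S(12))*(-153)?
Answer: 26010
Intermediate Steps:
S(r) = -20*r (S(r) = -4*(6*r - r) = -20*r)
(70 + S(12))*(-153) = (70 - 20*12)*(-153) = (70 - 240)*(-153) = -170*(-153) = 26010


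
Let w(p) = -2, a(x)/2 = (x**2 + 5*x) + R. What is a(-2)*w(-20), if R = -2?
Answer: 32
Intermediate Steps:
a(x) = -4 + 2*x**2 + 10*x (a(x) = 2*((x**2 + 5*x) - 2) = 2*(-2 + x**2 + 5*x) = -4 + 2*x**2 + 10*x)
a(-2)*w(-20) = (-4 + 2*(-2)**2 + 10*(-2))*(-2) = (-4 + 2*4 - 20)*(-2) = (-4 + 8 - 20)*(-2) = -16*(-2) = 32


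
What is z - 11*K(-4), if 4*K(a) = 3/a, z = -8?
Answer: -95/16 ≈ -5.9375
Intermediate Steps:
K(a) = 3/(4*a) (K(a) = (3/a)/4 = 3/(4*a))
z - 11*K(-4) = -8 - 33/(4*(-4)) = -8 - 33*(-1)/(4*4) = -8 - 11*(-3/16) = -8 + 33/16 = -95/16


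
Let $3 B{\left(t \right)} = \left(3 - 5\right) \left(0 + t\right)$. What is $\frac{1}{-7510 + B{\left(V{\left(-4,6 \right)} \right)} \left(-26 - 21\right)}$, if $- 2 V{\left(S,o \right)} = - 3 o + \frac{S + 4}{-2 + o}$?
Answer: $- \frac{1}{7228} \approx -0.00013835$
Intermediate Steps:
$V{\left(S,o \right)} = \frac{3 o}{2} - \frac{4 + S}{2 \left(-2 + o\right)}$ ($V{\left(S,o \right)} = - \frac{- 3 o + \frac{S + 4}{-2 + o}}{2} = - \frac{- 3 o + \frac{4 + S}{-2 + o}}{2} = \frac{3 o}{2} - \frac{4 + S}{2 \left(-2 + o\right)}$)
$B{\left(t \right)} = - \frac{2 t}{3}$ ($B{\left(t \right)} = \frac{\left(3 - 5\right) \left(0 + t\right)}{3} = \frac{\left(-2\right) t}{3} = - \frac{2 t}{3}$)
$\frac{1}{-7510 + B{\left(V{\left(-4,6 \right)} \right)} \left(-26 - 21\right)} = \frac{1}{-7510 + - \frac{2 \frac{-4 - -4 - 36 + 3 \cdot 6^{2}}{2 \left(-2 + 6\right)}}{3} \left(-26 - 21\right)} = \frac{1}{-7510 + - \frac{2 \frac{-4 + 4 - 36 + 3 \cdot 36}{2 \cdot 4}}{3} \left(-47\right)} = \frac{1}{-7510 + - \frac{2 \cdot \frac{1}{2} \cdot \frac{1}{4} \left(-4 + 4 - 36 + 108\right)}{3} \left(-47\right)} = \frac{1}{-7510 + - \frac{2 \cdot \frac{1}{2} \cdot \frac{1}{4} \cdot 72}{3} \left(-47\right)} = \frac{1}{-7510 + \left(- \frac{2}{3}\right) 9 \left(-47\right)} = \frac{1}{-7510 - -282} = \frac{1}{-7510 + 282} = \frac{1}{-7228} = - \frac{1}{7228}$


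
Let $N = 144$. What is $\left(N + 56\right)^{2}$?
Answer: $40000$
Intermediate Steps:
$\left(N + 56\right)^{2} = \left(144 + 56\right)^{2} = 200^{2} = 40000$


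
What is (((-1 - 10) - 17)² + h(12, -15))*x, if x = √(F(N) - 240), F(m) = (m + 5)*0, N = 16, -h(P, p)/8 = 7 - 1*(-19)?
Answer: 2304*I*√15 ≈ 8923.4*I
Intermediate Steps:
h(P, p) = -208 (h(P, p) = -8*(7 - 1*(-19)) = -8*(7 + 19) = -8*26 = -208)
F(m) = 0 (F(m) = (5 + m)*0 = 0)
x = 4*I*√15 (x = √(0 - 240) = √(-240) = 4*I*√15 ≈ 15.492*I)
(((-1 - 10) - 17)² + h(12, -15))*x = (((-1 - 10) - 17)² - 208)*(4*I*√15) = ((-11 - 17)² - 208)*(4*I*√15) = ((-28)² - 208)*(4*I*√15) = (784 - 208)*(4*I*√15) = 576*(4*I*√15) = 2304*I*√15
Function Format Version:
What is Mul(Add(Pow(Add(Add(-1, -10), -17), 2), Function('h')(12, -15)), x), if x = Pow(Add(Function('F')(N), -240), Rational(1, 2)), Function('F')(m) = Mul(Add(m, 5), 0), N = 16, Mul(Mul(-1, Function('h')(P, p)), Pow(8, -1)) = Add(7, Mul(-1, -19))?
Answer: Mul(2304, I, Pow(15, Rational(1, 2))) ≈ Mul(8923.4, I)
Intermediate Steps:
Function('h')(P, p) = -208 (Function('h')(P, p) = Mul(-8, Add(7, Mul(-1, -19))) = Mul(-8, Add(7, 19)) = Mul(-8, 26) = -208)
Function('F')(m) = 0 (Function('F')(m) = Mul(Add(5, m), 0) = 0)
x = Mul(4, I, Pow(15, Rational(1, 2))) (x = Pow(Add(0, -240), Rational(1, 2)) = Pow(-240, Rational(1, 2)) = Mul(4, I, Pow(15, Rational(1, 2))) ≈ Mul(15.492, I))
Mul(Add(Pow(Add(Add(-1, -10), -17), 2), Function('h')(12, -15)), x) = Mul(Add(Pow(Add(Add(-1, -10), -17), 2), -208), Mul(4, I, Pow(15, Rational(1, 2)))) = Mul(Add(Pow(Add(-11, -17), 2), -208), Mul(4, I, Pow(15, Rational(1, 2)))) = Mul(Add(Pow(-28, 2), -208), Mul(4, I, Pow(15, Rational(1, 2)))) = Mul(Add(784, -208), Mul(4, I, Pow(15, Rational(1, 2)))) = Mul(576, Mul(4, I, Pow(15, Rational(1, 2)))) = Mul(2304, I, Pow(15, Rational(1, 2)))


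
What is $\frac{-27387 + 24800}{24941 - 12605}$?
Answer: $- \frac{2587}{12336} \approx -0.20971$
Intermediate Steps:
$\frac{-27387 + 24800}{24941 - 12605} = - \frac{2587}{12336}$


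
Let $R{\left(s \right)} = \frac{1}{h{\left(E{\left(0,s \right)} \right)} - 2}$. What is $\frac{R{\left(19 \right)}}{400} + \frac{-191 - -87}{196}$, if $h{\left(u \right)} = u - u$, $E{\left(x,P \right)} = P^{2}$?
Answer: $- \frac{20849}{39200} \approx -0.53186$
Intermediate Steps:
$h{\left(u \right)} = 0$
$R{\left(s \right)} = - \frac{1}{2}$ ($R{\left(s \right)} = \frac{1}{0 - 2} = \frac{1}{-2} = - \frac{1}{2}$)
$\frac{R{\left(19 \right)}}{400} + \frac{-191 - -87}{196} = - \frac{1}{2 \cdot 400} + \frac{-191 - -87}{196} = \left(- \frac{1}{2}\right) \frac{1}{400} + \left(-191 + 87\right) \frac{1}{196} = - \frac{1}{800} - \frac{26}{49} = - \frac{20849}{39200}$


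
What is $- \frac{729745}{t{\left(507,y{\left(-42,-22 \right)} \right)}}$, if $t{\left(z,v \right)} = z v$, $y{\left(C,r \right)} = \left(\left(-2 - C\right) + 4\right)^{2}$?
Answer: $- \frac{729745}{981552} \approx -0.74346$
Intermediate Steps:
$y{\left(C,r \right)} = \left(2 - C\right)^{2}$
$t{\left(z,v \right)} = v z$
$- \frac{729745}{t{\left(507,y{\left(-42,-22 \right)} \right)}} = - \frac{729745}{\left(-2 - 42\right)^{2} \cdot 507} = - \frac{729745}{\left(-44\right)^{2} \cdot 507} = - \frac{729745}{1936 \cdot 507} = - \frac{729745}{981552}$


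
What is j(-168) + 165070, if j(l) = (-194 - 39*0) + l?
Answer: 164708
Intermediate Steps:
j(l) = -194 + l (j(l) = (-194 + 0) + l = -194 + l)
j(-168) + 165070 = (-194 - 168) + 165070 = -362 + 165070 = 164708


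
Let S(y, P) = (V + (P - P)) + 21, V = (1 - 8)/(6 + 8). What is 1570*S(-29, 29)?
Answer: 32185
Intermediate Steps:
V = -½ (V = -7/14 = -7*1/14 = -½ ≈ -0.50000)
S(y, P) = 41/2 (S(y, P) = (-½ + (P - P)) + 21 = (-½ + 0) + 21 = -½ + 21 = 41/2)
1570*S(-29, 29) = 1570*(41/2) = 32185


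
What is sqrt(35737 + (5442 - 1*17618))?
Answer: sqrt(23561) ≈ 153.50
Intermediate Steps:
sqrt(35737 + (5442 - 1*17618)) = sqrt(35737 + (5442 - 17618)) = sqrt(35737 - 12176) = sqrt(23561)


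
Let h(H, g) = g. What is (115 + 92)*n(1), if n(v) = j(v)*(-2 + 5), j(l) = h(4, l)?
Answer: 621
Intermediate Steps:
j(l) = l
n(v) = 3*v (n(v) = v*(-2 + 5) = v*3 = 3*v)
(115 + 92)*n(1) = (115 + 92)*(3*1) = 207*3 = 621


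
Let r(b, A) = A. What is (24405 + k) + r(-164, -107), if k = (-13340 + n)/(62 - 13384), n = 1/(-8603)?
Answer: 2784888279489/114609166 ≈ 24299.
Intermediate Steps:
n = -1/8603 ≈ -0.00011624
k = 114764021/114609166 (k = (-13340 - 1/8603)/(62 - 13384) = -114764021/8603/(-13322) = -114764021/8603*(-1/13322) = 114764021/114609166 ≈ 1.0014)
(24405 + k) + r(-164, -107) = (24405 + 114764021/114609166) - 107 = 2797151460251/114609166 - 107 = 2784888279489/114609166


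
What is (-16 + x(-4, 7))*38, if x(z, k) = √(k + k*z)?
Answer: -608 + 38*I*√21 ≈ -608.0 + 174.14*I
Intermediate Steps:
(-16 + x(-4, 7))*38 = (-16 + √(7*(1 - 4)))*38 = (-16 + √(7*(-3)))*38 = (-16 + √(-21))*38 = (-16 + I*√21)*38 = -608 + 38*I*√21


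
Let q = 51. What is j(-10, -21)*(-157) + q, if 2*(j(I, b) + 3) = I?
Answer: 1307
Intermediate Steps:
j(I, b) = -3 + I/2
j(-10, -21)*(-157) + q = (-3 + (½)*(-10))*(-157) + 51 = (-3 - 5)*(-157) + 51 = -8*(-157) + 51 = 1256 + 51 = 1307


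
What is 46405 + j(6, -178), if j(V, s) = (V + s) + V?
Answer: 46239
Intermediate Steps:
j(V, s) = s + 2*V
46405 + j(6, -178) = 46405 + (-178 + 2*6) = 46405 + (-178 + 12) = 46405 - 166 = 46239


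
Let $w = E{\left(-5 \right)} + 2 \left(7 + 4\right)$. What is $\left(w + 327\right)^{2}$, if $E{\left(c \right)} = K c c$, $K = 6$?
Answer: $249001$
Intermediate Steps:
$E{\left(c \right)} = 6 c^{2}$ ($E{\left(c \right)} = 6 c c = 6 c^{2}$)
$w = 172$ ($w = 6 \left(-5\right)^{2} + 2 \left(7 + 4\right) = 6 \cdot 25 + 2 \cdot 11 = 150 + 22 = 172$)
$\left(w + 327\right)^{2} = \left(172 + 327\right)^{2} = 499^{2} = 249001$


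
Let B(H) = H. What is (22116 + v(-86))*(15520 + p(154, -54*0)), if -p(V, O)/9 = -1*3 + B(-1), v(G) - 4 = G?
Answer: 342760904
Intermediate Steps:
v(G) = 4 + G
p(V, O) = 36 (p(V, O) = -9*(-1*3 - 1) = -9*(-3 - 1) = -9*(-4) = 36)
(22116 + v(-86))*(15520 + p(154, -54*0)) = (22116 + (4 - 86))*(15520 + 36) = (22116 - 82)*15556 = 22034*15556 = 342760904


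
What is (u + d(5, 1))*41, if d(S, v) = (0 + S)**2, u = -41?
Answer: -656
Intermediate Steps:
d(S, v) = S**2
(u + d(5, 1))*41 = (-41 + 5**2)*41 = (-41 + 25)*41 = -16*41 = -656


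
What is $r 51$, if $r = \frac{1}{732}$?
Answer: $\frac{17}{244} \approx 0.069672$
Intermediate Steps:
$r = \frac{1}{732} \approx 0.0013661$
$r 51 = \frac{1}{732} \cdot 51 = \frac{17}{244}$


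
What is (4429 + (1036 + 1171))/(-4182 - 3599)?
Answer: -6636/7781 ≈ -0.85285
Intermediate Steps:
(4429 + (1036 + 1171))/(-4182 - 3599) = (4429 + 2207)/(-7781) = 6636*(-1/7781) = -6636/7781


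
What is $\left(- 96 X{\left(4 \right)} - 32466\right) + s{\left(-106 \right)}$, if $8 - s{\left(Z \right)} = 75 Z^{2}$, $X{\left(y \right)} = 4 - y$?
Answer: $-875158$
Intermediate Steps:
$s{\left(Z \right)} = 8 - 75 Z^{2}$
$\left(- 96 X{\left(4 \right)} - 32466\right) + s{\left(-106 \right)} = \left(- 96 \left(4 - 4\right) - 32466\right) + \left(8 - 75 \left(-106\right)^{2}\right) = \left(- 96 \left(4 - 4\right) - 32466\right) + \left(8 - 842700\right) = \left(\left(-96\right) 0 - 32466\right) + \left(8 - 842700\right) = \left(0 - 32466\right) - 842692 = -32466 - 842692 = -875158$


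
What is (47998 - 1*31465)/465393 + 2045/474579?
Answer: 2932647764/73621914849 ≈ 0.039834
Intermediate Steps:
(47998 - 1*31465)/465393 + 2045/474579 = (47998 - 31465)*(1/465393) + 2045*(1/474579) = 16533*(1/465393) + 2045/474579 = 5511/155131 + 2045/474579 = 2932647764/73621914849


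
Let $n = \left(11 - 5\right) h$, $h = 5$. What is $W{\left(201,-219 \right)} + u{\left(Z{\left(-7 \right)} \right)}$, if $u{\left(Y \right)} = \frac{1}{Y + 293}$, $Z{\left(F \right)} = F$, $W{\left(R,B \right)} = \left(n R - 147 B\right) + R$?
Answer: $\frac{10989265}{286} \approx 38424.0$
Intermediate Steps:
$n = 30$ ($n = \left(11 - 5\right) 5 = 6 \cdot 5 = 30$)
$W{\left(R,B \right)} = - 147 B + 31 R$ ($W{\left(R,B \right)} = \left(30 R - 147 B\right) + R = \left(- 147 B + 30 R\right) + R = - 147 B + 31 R$)
$u{\left(Y \right)} = \frac{1}{293 + Y}$
$W{\left(201,-219 \right)} + u{\left(Z{\left(-7 \right)} \right)} = \left(\left(-147\right) \left(-219\right) + 31 \cdot 201\right) + \frac{1}{293 - 7} = \left(32193 + 6231\right) + \frac{1}{286} = 38424 + \frac{1}{286} = \frac{10989265}{286}$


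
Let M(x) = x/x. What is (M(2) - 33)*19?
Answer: -608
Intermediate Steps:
M(x) = 1
(M(2) - 33)*19 = (1 - 33)*19 = -32*19 = -608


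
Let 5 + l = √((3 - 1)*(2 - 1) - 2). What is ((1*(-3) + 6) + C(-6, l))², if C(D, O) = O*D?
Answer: 1089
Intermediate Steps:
l = -5 (l = -5 + √((3 - 1)*(2 - 1) - 2) = -5 + √(2*1 - 2) = -5 + √(2 - 2) = -5 + √0 = -5 + 0 = -5)
C(D, O) = D*O
((1*(-3) + 6) + C(-6, l))² = ((1*(-3) + 6) - 6*(-5))² = ((-3 + 6) + 30)² = (3 + 30)² = 33² = 1089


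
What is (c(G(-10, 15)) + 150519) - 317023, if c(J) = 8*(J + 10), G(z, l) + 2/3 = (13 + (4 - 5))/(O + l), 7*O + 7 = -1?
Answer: -48428920/291 ≈ -1.6642e+5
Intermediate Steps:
O = -8/7 (O = -1 + (1/7)*(-1) = -1 - 1/7 = -8/7 ≈ -1.1429)
G(z, l) = -2/3 + 12/(-8/7 + l) (G(z, l) = -2/3 + (13 + (4 - 5))/(-8/7 + l) = -2/3 + (13 - 1)/(-8/7 + l) = -2/3 + 12/(-8/7 + l))
c(J) = 80 + 8*J (c(J) = 8*(10 + J) = 80 + 8*J)
(c(G(-10, 15)) + 150519) - 317023 = ((80 + 8*(2*(134 - 7*15)/(3*(-8 + 7*15)))) + 150519) - 317023 = ((80 + 8*(2*(134 - 105)/(3*(-8 + 105)))) + 150519) - 317023 = ((80 + 8*((2/3)*29/97)) + 150519) - 317023 = ((80 + 8*((2/3)*(1/97)*29)) + 150519) - 317023 = ((80 + 8*(58/291)) + 150519) - 317023 = ((80 + 464/291) + 150519) - 317023 = (23744/291 + 150519) - 317023 = 43824773/291 - 317023 = -48428920/291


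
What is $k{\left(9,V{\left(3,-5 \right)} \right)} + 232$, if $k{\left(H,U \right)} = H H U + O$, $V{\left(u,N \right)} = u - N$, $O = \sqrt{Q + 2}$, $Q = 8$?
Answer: $880 + \sqrt{10} \approx 883.16$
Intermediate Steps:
$O = \sqrt{10}$ ($O = \sqrt{8 + 2} = \sqrt{10} \approx 3.1623$)
$k{\left(H,U \right)} = \sqrt{10} + U H^{2}$ ($k{\left(H,U \right)} = H H U + \sqrt{10} = H^{2} U + \sqrt{10} = U H^{2} + \sqrt{10} = \sqrt{10} + U H^{2}$)
$k{\left(9,V{\left(3,-5 \right)} \right)} + 232 = \left(\sqrt{10} + \left(3 - -5\right) 9^{2}\right) + 232 = \left(\sqrt{10} + \left(3 + 5\right) 81\right) + 232 = \left(\sqrt{10} + 8 \cdot 81\right) + 232 = \left(\sqrt{10} + 648\right) + 232 = \left(648 + \sqrt{10}\right) + 232 = 880 + \sqrt{10}$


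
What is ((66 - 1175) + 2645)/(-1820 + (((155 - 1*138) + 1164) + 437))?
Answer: -768/101 ≈ -7.6040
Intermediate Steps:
((66 - 1175) + 2645)/(-1820 + (((155 - 1*138) + 1164) + 437)) = (-1109 + 2645)/(-1820 + (((155 - 138) + 1164) + 437)) = 1536/(-1820 + ((17 + 1164) + 437)) = 1536/(-1820 + (1181 + 437)) = 1536/(-1820 + 1618) = 1536/(-202) = 1536*(-1/202) = -768/101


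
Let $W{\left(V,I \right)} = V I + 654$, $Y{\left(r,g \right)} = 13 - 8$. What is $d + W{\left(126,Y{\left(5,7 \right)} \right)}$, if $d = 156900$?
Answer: $158184$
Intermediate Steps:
$Y{\left(r,g \right)} = 5$ ($Y{\left(r,g \right)} = 13 - 8 = 5$)
$W{\left(V,I \right)} = 654 + I V$ ($W{\left(V,I \right)} = I V + 654 = 654 + I V$)
$d + W{\left(126,Y{\left(5,7 \right)} \right)} = 156900 + \left(654 + 5 \cdot 126\right) = 156900 + \left(654 + 630\right) = 156900 + 1284 = 158184$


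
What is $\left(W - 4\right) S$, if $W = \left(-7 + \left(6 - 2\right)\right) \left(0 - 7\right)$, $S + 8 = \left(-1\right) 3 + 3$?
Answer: $-136$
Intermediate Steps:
$S = -8$ ($S = -8 + \left(\left(-1\right) 3 + 3\right) = -8 + \left(-3 + 3\right) = -8 + 0 = -8$)
$W = 21$ ($W = \left(-7 + \left(6 - 2\right)\right) \left(-7\right) = \left(-7 + 4\right) \left(-7\right) = \left(-3\right) \left(-7\right) = 21$)
$\left(W - 4\right) S = \left(21 - 4\right) \left(-8\right) = 17 \left(-8\right) = -136$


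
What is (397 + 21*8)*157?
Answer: 88705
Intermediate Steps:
(397 + 21*8)*157 = (397 + 168)*157 = 565*157 = 88705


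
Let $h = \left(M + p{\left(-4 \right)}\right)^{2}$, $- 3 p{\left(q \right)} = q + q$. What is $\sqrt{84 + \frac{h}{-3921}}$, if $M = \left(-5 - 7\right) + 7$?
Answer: $\frac{\sqrt{11622734067}}{11763} \approx 9.1651$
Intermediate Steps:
$p{\left(q \right)} = - \frac{2 q}{3}$ ($p{\left(q \right)} = - \frac{q + q}{3} = - \frac{2 q}{3}$)
$M = -5$ ($M = -12 + 7 = -5$)
$h = \frac{49}{9}$ ($h = \left(-5 - - \frac{8}{3}\right)^{2} = \left(-5 + \frac{8}{3}\right)^{2} = \left(- \frac{7}{3}\right)^{2} = \frac{49}{9} \approx 5.4444$)
$\sqrt{84 + \frac{h}{-3921}} = \sqrt{84 + \frac{49}{9 \left(-3921\right)}} = \sqrt{84 + \frac{49}{9} \left(- \frac{1}{3921}\right)} = \sqrt{84 - \frac{49}{35289}} = \sqrt{\frac{2964227}{35289}} = \frac{\sqrt{11622734067}}{11763}$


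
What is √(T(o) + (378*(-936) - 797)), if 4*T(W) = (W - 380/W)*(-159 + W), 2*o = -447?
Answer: 5*I*√4737095165/596 ≈ 577.4*I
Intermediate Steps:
o = -447/2 (o = (½)*(-447) = -447/2 ≈ -223.50)
T(W) = (-159 + W)*(W - 380/W)/4 (T(W) = ((W - 380/W)*(-159 + W))/4 = ((-159 + W)*(W - 380/W))/4 = (-159 + W)*(W - 380/W)/4)
√(T(o) + (378*(-936) - 797)) = √((60420 - 1*(-447/2)*(380 - (-447/2)² + 159*(-447/2)))/(4*(-447/2)) + (378*(-936) - 797)) = √((¼)*(-2/447)*(60420 - 1*(-447/2)*(380 - 1*199809/4 - 71073/2)) + (-353808 - 797)) = √((¼)*(-2/447)*(60420 - 1*(-447/2)*(380 - 199809/4 - 71073/2)) - 354605) = √((¼)*(-2/447)*(60420 - 1*(-447/2)*(-340435/4)) - 354605) = √((¼)*(-2/447)*(60420 - 152174445/8) - 354605) = √((¼)*(-2/447)*(-151691085/8) - 354605) = √(50563695/2384 - 354605) = √(-794814625/2384) = 5*I*√4737095165/596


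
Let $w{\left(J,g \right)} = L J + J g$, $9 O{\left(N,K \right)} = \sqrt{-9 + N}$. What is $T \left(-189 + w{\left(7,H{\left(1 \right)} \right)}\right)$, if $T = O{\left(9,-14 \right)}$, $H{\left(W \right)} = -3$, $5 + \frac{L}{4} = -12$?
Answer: $0$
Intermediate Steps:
$L = -68$ ($L = -20 + 4 \left(-12\right) = -20 - 48 = -68$)
$O{\left(N,K \right)} = \frac{\sqrt{-9 + N}}{9}$
$T = 0$ ($T = \frac{\sqrt{-9 + 9}}{9} = \frac{\sqrt{0}}{9} = \frac{1}{9} \cdot 0 = 0$)
$w{\left(J,g \right)} = - 68 J + J g$
$T \left(-189 + w{\left(7,H{\left(1 \right)} \right)}\right) = 0 \left(-189 + 7 \left(-68 - 3\right)\right) = 0 \left(-189 + 7 \left(-71\right)\right) = 0 \left(-189 - 497\right) = 0 \left(-686\right) = 0$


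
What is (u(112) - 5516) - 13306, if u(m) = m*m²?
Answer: 1386106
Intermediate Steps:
u(m) = m³
(u(112) - 5516) - 13306 = (112³ - 5516) - 13306 = (1404928 - 5516) - 13306 = 1399412 - 13306 = 1386106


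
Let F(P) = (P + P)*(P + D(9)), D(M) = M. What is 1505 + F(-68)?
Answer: 9529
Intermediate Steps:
F(P) = 2*P*(9 + P) (F(P) = (P + P)*(P + 9) = (2*P)*(9 + P) = 2*P*(9 + P))
1505 + F(-68) = 1505 + 2*(-68)*(9 - 68) = 1505 + 2*(-68)*(-59) = 1505 + 8024 = 9529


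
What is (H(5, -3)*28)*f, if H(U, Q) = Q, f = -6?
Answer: 504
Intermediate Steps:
(H(5, -3)*28)*f = -3*28*(-6) = -84*(-6) = 504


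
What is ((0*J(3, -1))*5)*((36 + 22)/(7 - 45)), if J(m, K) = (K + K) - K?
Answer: 0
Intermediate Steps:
J(m, K) = K (J(m, K) = 2*K - K = K)
((0*J(3, -1))*5)*((36 + 22)/(7 - 45)) = ((0*(-1))*5)*((36 + 22)/(7 - 45)) = (0*5)*(58/(-38)) = 0*(58*(-1/38)) = 0*(-29/19) = 0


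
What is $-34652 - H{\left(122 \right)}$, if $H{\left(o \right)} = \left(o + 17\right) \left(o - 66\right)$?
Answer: $-42436$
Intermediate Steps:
$H{\left(o \right)} = \left(-66 + o\right) \left(17 + o\right)$ ($H{\left(o \right)} = \left(17 + o\right) \left(-66 + o\right) = \left(-66 + o\right) \left(17 + o\right)$)
$-34652 - H{\left(122 \right)} = -34652 - \left(-1122 + 122^{2} - 5978\right) = -34652 - \left(-1122 + 14884 - 5978\right) = -34652 - 7784 = -42436$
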